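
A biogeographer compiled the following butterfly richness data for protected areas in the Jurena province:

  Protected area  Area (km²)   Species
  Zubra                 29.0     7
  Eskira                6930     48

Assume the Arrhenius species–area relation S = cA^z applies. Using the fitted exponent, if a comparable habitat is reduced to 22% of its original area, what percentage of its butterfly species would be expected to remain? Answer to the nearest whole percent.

z = ln(48/7) / ln(6930/29) = 1.9253 / 5.4763 = 0.3516
S_new/S_old = (A_new/A_old)^z = 0.22^0.3516 = exp(0.3516 × -1.5141) = 0.5872

59%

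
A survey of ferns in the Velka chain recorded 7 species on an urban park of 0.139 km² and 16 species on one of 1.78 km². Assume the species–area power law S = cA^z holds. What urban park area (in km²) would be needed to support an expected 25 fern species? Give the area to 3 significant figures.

z = ln(16/7) / ln(1.78/0.139) = 0.8267 / 2.5499 = 0.3242
c = 7 / 0.139^0.3242 = 7 / 0.5274 = 13.27
A = (25/13.27)^(1/0.3242) ⇒ ln A = ln(1.884)/0.3242 = 1.9532
A = e^1.9532 ≈ 7.051 km²

7.05 km²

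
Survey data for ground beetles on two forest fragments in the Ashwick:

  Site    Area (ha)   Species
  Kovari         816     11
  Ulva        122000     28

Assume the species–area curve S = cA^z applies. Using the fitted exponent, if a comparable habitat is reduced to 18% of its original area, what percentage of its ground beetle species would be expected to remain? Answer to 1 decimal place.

72.6%

z = ln(28/11) / ln(122000/816) = 0.9343 / 5.0074 = 0.1866
S_new/S_old = (A_new/A_old)^z = 0.18^0.1866 = exp(0.1866 × -1.7148) = 0.7262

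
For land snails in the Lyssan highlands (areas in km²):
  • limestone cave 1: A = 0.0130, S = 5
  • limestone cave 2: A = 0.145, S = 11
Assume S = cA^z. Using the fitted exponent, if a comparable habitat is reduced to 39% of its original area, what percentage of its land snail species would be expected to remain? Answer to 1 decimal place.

73.5%

z = ln(11/5) / ln(0.145/0.013) = 0.7885 / 2.4118 = 0.3269
S_new/S_old = (A_new/A_old)^z = 0.39^0.3269 = exp(0.3269 × -0.9416) = 0.735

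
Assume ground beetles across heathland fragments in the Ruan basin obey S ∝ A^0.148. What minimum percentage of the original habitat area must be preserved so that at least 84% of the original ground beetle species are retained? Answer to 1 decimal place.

Need (A_new/A_old)^0.148 = 0.84, so A_new/A_old = 0.84^(1/0.148) = 0.84^6.757
ln(A_new/A_old) = ln 0.84 / 0.148 = -0.1744 / 0.148 = -1.1781
A_new/A_old = e^-1.1781 ≈ 0.3079

30.8%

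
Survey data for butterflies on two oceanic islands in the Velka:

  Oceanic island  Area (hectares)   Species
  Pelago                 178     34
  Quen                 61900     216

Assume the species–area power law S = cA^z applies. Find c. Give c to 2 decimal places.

6.61

z = ln(S₂/S₁) / ln(A₂/A₁) = ln(216/34) / ln(61900/178) = 1.8489 / 5.8515 = 0.3160
c = S₁ / A₁^z = 34 / 178^0.3160 = 34 / 5.141 = 6.613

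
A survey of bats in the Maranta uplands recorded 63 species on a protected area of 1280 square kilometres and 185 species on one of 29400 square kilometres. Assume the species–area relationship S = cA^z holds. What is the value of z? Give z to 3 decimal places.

Taking logs: ln S = ln c + z ln A, so z = (ln S₂ − ln S₁)/(ln A₂ − ln A₁).
z = ln(185/63) / ln(29400/1280) = ln(2.937) / ln(22.97) = 1.0772 / 3.1341 = 0.3437

0.344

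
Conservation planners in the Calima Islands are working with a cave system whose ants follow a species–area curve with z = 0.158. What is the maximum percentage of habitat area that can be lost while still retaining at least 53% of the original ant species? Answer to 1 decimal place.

98.2%

Need (A_new/A_old)^0.158 = 0.53, so A_new/A_old = 0.53^(1/0.158) = 0.53^6.329
ln(A_new/A_old) = ln 0.53 / 0.158 = -0.6349 / 0.158 = -4.0182
A_new/A_old = e^-4.0182 ≈ 0.01799
Fraction that can be lost = 1 − 0.01799 = 0.982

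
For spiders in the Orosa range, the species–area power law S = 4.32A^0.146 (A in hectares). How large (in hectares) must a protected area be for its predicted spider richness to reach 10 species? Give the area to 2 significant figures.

10 = 4.32 × A^0.146  ⇒  A^0.146 = 10/4.32 = 2.315
ln A = ln(2.315) / 0.146 = 0.8393 / 0.146 = 5.7488
A = e^5.7488 ≈ 313.8 hectares

310 hectares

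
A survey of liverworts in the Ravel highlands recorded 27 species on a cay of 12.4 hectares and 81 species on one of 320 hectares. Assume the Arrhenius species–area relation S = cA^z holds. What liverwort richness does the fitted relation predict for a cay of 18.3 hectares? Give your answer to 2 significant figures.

z = ln(81/27) / ln(320/12.4) = 1.0986 / 3.2506 = 0.3380
c = 27 / 12.4^0.3380 = 27 / 2.342 = 11.53
S₃ = 11.53 × 18.3^0.3380 = 11.53 × 2.671 ≈ 30.8

31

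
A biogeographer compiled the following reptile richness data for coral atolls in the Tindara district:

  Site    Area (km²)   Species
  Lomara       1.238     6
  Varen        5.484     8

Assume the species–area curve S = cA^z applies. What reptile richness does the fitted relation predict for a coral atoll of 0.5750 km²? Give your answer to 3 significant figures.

5.17

z = ln(8/6) / ln(5.484/1.238) = 0.2877 / 1.4883 = 0.1933
c = 6 / 1.238^0.1933 = 6 / 1.042 = 5.757
S₃ = 5.757 × 0.575^0.1933 = 5.757 × 0.8986 ≈ 5.173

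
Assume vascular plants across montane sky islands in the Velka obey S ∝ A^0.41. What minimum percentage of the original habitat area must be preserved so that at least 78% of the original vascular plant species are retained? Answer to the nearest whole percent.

Need (A_new/A_old)^0.41 = 0.78, so A_new/A_old = 0.78^(1/0.41) = 0.78^2.439
ln(A_new/A_old) = ln 0.78 / 0.41 = -0.2485 / 0.41 = -0.6060
A_new/A_old = e^-0.6060 ≈ 0.5455

55%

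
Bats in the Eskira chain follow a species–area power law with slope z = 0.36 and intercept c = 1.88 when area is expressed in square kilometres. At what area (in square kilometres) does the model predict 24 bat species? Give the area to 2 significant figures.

24 = 1.88 × A^0.36  ⇒  A^0.36 = 24/1.88 = 12.77
ln A = ln(12.77) / 0.36 = 2.5468 / 0.36 = 7.0744
A = e^7.0744 ≈ 1181 square kilometres

1200 square kilometres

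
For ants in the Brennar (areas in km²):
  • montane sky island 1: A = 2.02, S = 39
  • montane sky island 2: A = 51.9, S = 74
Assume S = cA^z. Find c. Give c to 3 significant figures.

z = ln(S₂/S₁) / ln(A₂/A₁) = ln(74/39) / ln(51.9/2.02) = 0.6405 / 3.2462 = 0.1973
c = S₁ / A₁^z = 39 / 2.02^0.1973 = 39 / 1.149 = 33.95

33.9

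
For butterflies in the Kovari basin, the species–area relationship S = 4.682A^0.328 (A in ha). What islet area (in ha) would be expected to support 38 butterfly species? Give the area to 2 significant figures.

38 = 4.682 × A^0.328  ⇒  A^0.328 = 38/4.682 = 8.116
ln A = ln(8.116) / 0.328 = 2.0939 / 0.328 = 6.3837
A = e^6.3837 ≈ 592.1 ha

590 ha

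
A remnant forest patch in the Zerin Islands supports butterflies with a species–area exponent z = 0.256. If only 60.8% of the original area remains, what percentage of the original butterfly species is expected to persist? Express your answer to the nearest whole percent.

S_new/S_old = (A_new/A_old)^z = 0.608^0.256
= exp(0.256 × ln 0.608) = exp(0.256 × -0.4976) = exp(-0.1274) ≈ 0.8804

88%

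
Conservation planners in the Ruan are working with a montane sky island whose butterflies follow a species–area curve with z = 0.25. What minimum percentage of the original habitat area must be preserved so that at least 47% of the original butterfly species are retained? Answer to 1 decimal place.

Need (A_new/A_old)^0.25 = 0.47, so A_new/A_old = 0.47^(1/0.25) = 0.47^4
ln(A_new/A_old) = ln 0.47 / 0.25 = -0.7550 / 0.25 = -3.0201
A_new/A_old = e^-3.0201 ≈ 0.0488

4.9%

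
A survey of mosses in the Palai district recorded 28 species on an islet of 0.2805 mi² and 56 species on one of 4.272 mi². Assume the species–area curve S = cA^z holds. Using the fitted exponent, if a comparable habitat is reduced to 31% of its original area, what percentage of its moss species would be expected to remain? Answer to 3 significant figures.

z = ln(56/28) / ln(4.272/0.2805) = 0.6931 / 2.7233 = 0.2545
S_new/S_old = (A_new/A_old)^z = 0.31^0.2545 = exp(0.2545 × -1.1712) = 0.7422

74.2%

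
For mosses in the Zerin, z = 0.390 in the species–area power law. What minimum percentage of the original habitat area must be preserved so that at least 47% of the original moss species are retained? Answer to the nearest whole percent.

14%

Need (A_new/A_old)^0.39 = 0.47, so A_new/A_old = 0.47^(1/0.39) = 0.47^2.564
ln(A_new/A_old) = ln 0.47 / 0.39 = -0.7550 / 0.39 = -1.9360
A_new/A_old = e^-1.9360 ≈ 0.1443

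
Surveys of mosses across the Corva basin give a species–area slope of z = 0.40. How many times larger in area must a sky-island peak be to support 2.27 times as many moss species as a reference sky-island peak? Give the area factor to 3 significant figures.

7.76

(A₂/A₁)^0.4 = 2.27, so A₂/A₁ = 2.27^(1/0.4) = 2.27^2.5
ln(A₂/A₁) = ln 2.27 / 0.4 = 0.8198 / 0.4 = 2.0494
A₂/A₁ = e^2.0494 ≈ 7.764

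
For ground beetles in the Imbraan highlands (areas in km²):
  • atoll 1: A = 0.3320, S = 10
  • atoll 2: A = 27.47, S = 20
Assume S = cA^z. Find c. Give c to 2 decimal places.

11.89

z = ln(S₂/S₁) / ln(A₂/A₁) = ln(20/10) / ln(27.47/0.332) = 0.6931 / 4.4157 = 0.1570
c = S₁ / A₁^z = 10 / 0.332^0.1570 = 10 / 0.8411 = 11.89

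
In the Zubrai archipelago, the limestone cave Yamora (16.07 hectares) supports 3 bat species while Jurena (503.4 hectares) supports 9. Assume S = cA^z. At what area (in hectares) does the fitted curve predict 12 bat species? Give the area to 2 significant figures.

1200 hectares

z = ln(9/3) / ln(503.4/16.07) = 1.0986 / 3.4444 = 0.3190
c = 3 / 16.07^0.3190 = 3 / 2.425 = 1.237
A = (12/1.237)^(1/0.3190) ⇒ ln A = ln(9.699)/0.3190 = 7.1233
A = e^7.1233 ≈ 1241 hectares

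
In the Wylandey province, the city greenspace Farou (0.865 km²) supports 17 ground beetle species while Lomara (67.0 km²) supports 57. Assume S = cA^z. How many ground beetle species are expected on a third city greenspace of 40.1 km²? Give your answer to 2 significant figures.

z = ln(57/17) / ln(67/0.865) = 1.2098 / 4.3497 = 0.2781
c = 17 / 0.865^0.2781 = 17 / 0.9605 = 17.7
S₃ = 17.7 × 40.1^0.2781 = 17.7 × 2.792 ≈ 49.42

49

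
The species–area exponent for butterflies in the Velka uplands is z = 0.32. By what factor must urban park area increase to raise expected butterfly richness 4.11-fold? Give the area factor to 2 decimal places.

82.84

(A₂/A₁)^0.32 = 4.11, so A₂/A₁ = 4.11^(1/0.32) = 4.11^3.125
ln(A₂/A₁) = ln 4.11 / 0.32 = 1.4134 / 0.32 = 4.4169
A₂/A₁ = e^4.4169 ≈ 82.84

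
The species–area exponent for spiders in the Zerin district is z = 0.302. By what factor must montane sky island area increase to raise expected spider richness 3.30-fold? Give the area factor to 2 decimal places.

(A₂/A₁)^0.302 = 3.3, so A₂/A₁ = 3.3^(1/0.302) = 3.3^3.311
ln(A₂/A₁) = ln 3.3 / 0.302 = 1.1939 / 0.302 = 3.9534
A₂/A₁ = e^3.9534 ≈ 52.11

52.11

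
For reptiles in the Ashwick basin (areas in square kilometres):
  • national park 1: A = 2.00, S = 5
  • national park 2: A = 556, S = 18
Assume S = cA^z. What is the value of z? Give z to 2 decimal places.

0.23

Taking logs: ln S = ln c + z ln A, so z = (ln S₂ − ln S₁)/(ln A₂ − ln A₁).
z = ln(18/5) / ln(556/2) = ln(3.6) / ln(278) = 1.2809 / 5.6276 = 0.2276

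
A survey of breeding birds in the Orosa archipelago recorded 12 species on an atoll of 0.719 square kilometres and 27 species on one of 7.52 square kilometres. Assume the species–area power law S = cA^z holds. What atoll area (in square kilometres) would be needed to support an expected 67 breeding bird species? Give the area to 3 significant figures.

104 square kilometres

z = ln(27/12) / ln(7.52/0.719) = 0.8109 / 2.3475 = 0.3455
c = 12 / 0.719^0.3455 = 12 / 0.8923 = 13.45
A = (67/13.45)^(1/0.3455) ⇒ ln A = ln(4.982)/0.3455 = 4.6485
A = e^4.6485 ≈ 104.4 square kilometres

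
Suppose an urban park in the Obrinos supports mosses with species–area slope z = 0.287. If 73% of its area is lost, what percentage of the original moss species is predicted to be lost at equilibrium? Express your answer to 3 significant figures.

31.3%

S_new/S_old = (A_new/A_old)^z = 0.27^0.287
= exp(0.287 × ln 0.27) = exp(0.287 × -1.3093) = exp(-0.3758) ≈ 0.6868
Fraction lost = 1 − 0.6868 = 0.3132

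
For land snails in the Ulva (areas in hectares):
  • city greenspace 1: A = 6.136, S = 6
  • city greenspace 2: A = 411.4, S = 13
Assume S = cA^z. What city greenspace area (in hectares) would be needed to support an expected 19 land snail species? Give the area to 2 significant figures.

z = ln(13/6) / ln(411.4/6.136) = 0.7732 / 4.2054 = 0.1839
c = 6 / 6.136^0.1839 = 6 / 1.396 = 4.298
A = (19/4.298)^(1/0.1839) ⇒ ln A = ln(4.42)/0.1839 = 8.0836
A = e^8.0836 ≈ 3241 hectares

3200 hectares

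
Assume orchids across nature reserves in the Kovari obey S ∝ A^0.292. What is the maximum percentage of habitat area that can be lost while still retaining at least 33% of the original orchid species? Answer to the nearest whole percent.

Need (A_new/A_old)^0.292 = 0.33, so A_new/A_old = 0.33^(1/0.292) = 0.33^3.425
ln(A_new/A_old) = ln 0.33 / 0.292 = -1.1087 / 0.292 = -3.7968
A_new/A_old = e^-3.7968 ≈ 0.02244
Fraction that can be lost = 1 − 0.02244 = 0.9776

98%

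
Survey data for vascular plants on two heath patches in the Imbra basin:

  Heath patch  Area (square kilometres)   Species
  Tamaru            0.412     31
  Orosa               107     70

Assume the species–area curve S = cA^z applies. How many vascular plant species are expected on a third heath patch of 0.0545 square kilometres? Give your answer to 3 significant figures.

23.0

z = ln(70/31) / ln(107/0.412) = 0.8145 / 5.5596 = 0.1465
c = 31 / 0.412^0.1465 = 31 / 0.8782 = 35.3
S₃ = 35.3 × 0.0545^0.1465 = 35.3 × 0.6529 ≈ 23.05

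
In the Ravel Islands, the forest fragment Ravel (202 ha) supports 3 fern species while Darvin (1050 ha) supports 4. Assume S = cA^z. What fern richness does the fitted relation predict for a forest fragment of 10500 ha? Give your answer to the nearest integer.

z = ln(4/3) / ln(1050/202) = 0.2877 / 1.6483 = 0.1745
c = 3 / 202^0.1745 = 3 / 2.526 = 1.188
S₃ = 1.188 × 10500^0.1745 = 1.188 × 5.033 ≈ 5.979

6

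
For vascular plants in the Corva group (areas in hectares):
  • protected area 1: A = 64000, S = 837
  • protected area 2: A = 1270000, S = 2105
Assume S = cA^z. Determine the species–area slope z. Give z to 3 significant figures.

Taking logs: ln S = ln c + z ln A, so z = (ln S₂ − ln S₁)/(ln A₂ − ln A₁).
z = ln(2105/837) / ln(1270000/64000) = ln(2.515) / ln(19.84) = 0.9222 / 2.9879 = 0.3087

0.309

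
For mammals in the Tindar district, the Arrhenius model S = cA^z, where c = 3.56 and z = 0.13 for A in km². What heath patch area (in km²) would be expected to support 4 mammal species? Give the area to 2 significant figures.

4 = 3.56 × A^0.13  ⇒  A^0.13 = 4/3.56 = 1.124
ln A = ln(1.124) / 0.13 = 0.1165 / 0.13 = 0.8964
A = e^0.8964 ≈ 2.451 km²

2.5 km²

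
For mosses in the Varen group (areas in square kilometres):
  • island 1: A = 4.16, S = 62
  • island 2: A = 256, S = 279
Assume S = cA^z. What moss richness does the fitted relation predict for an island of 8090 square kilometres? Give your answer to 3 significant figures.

z = ln(279/62) / ln(256/4.16) = 1.5041 / 4.1197 = 0.3651
c = 62 / 4.16^0.3651 = 62 / 1.683 = 36.84
S₃ = 36.84 × 8090^0.3651 = 36.84 × 26.72 ≈ 984.3

984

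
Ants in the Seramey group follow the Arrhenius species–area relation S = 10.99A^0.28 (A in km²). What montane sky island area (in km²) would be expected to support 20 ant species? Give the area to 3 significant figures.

8.49 km²

20 = 10.99 × A^0.28  ⇒  A^0.28 = 20/10.99 = 1.82
ln A = ln(1.82) / 0.28 = 0.5987 / 0.28 = 2.1384
A = e^2.1384 ≈ 8.486 km²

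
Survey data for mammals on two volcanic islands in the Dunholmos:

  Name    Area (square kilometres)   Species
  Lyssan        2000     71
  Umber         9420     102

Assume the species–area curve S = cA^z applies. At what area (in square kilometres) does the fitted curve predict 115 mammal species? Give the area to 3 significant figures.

15700 square kilometres

z = ln(102/71) / ln(9420/2000) = 0.3623 / 1.5497 = 0.2338
c = 71 / 2000^0.2338 = 71 / 5.912 = 12.01
A = (115/12.01)^(1/0.2338) ⇒ ln A = ln(9.576)/0.2338 = 9.6637
A = e^9.6637 ≈ 15736 square kilometres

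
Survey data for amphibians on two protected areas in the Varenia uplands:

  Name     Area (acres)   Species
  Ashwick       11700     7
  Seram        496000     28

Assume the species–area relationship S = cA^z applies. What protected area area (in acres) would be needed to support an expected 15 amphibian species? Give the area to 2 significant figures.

92000 acres

z = ln(28/7) / ln(496000/11700) = 1.3863 / 3.7470 = 0.3700
c = 7 / 11700^0.3700 = 7 / 32 = 0.2188
A = (15/0.2188)^(1/0.3700) ⇒ ln A = ln(68.57)/0.3700 = 11.4273
A = e^11.4273 ≈ 91795 acres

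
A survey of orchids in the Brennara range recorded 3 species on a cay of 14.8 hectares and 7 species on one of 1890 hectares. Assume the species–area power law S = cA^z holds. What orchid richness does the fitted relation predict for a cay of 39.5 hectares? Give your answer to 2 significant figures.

z = ln(7/3) / ln(1890/14.8) = 0.8473 / 4.8497 = 0.1747
c = 3 / 14.8^0.1747 = 3 / 1.601 = 1.874
S₃ = 1.874 × 39.5^0.1747 = 1.874 × 1.901 ≈ 3.561

3.6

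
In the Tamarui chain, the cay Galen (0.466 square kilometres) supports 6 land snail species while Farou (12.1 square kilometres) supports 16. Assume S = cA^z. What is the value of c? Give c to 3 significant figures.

z = ln(S₂/S₁) / ln(A₂/A₁) = ln(16/6) / ln(12.1/0.466) = 0.9808 / 3.2568 = 0.3012
c = S₁ / A₁^z = 6 / 0.466^0.3012 = 6 / 0.7946 = 7.551

7.55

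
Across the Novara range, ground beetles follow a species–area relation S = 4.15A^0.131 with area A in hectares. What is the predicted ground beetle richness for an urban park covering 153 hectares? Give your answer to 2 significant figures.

8.0

S = 4.15 × 153^0.131
ln S = ln 4.15 + 0.131 × ln 153 = 1.4231 + 0.131 × 5.0304 = 2.0821
S = e^2.0821 ≈ 8.021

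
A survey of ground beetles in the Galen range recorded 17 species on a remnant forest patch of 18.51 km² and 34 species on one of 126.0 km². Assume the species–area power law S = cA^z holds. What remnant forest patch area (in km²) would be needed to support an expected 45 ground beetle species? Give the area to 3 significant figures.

274 km²

z = ln(34/17) / ln(126/18.51) = 0.6931 / 1.9180 = 0.3614
c = 17 / 18.51^0.3614 = 17 / 2.871 = 5.921
A = (45/5.921)^(1/0.3614) ⇒ ln A = ln(7.6)/0.3614 = 5.6119
A = e^5.6119 ≈ 273.7 km²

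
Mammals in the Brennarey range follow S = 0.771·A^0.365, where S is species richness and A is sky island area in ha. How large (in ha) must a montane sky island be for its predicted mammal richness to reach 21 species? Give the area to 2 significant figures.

8500 ha

21 = 0.771 × A^0.365  ⇒  A^0.365 = 21/0.771 = 27.24
ln A = ln(27.24) / 0.365 = 3.3046 / 0.365 = 9.0537
A = e^9.0537 ≈ 8550 ha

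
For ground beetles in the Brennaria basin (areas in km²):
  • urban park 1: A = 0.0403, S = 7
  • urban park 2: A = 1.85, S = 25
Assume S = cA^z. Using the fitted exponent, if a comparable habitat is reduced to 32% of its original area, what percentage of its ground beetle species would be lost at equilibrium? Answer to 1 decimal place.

31.5%

z = ln(25/7) / ln(1.85/0.0403) = 1.2730 / 3.8266 = 0.3327
S_new/S_old = (A_new/A_old)^z = 0.32^0.3327 = exp(0.3327 × -1.1394) = 0.6845
Fraction lost = 1 − 0.6845 = 0.3155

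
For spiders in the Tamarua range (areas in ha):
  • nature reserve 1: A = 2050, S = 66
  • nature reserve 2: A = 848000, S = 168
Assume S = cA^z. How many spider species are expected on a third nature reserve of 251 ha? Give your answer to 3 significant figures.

z = ln(168/66) / ln(848000/2050) = 0.9343 / 6.0250 = 0.1551
c = 66 / 2050^0.1551 = 66 / 3.263 = 20.23
S₃ = 20.23 × 251^0.1551 = 20.23 × 2.356 ≈ 47.65

47.7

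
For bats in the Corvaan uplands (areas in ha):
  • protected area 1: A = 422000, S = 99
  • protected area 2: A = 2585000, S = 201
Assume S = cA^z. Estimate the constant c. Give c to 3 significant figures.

0.628

z = ln(S₂/S₁) / ln(A₂/A₁) = ln(201/99) / ln(2585000/422000) = 0.7082 / 1.8125 = 0.3907
c = S₁ / A₁^z = 99 / 422000^0.3907 = 99 / 157.7 = 0.6276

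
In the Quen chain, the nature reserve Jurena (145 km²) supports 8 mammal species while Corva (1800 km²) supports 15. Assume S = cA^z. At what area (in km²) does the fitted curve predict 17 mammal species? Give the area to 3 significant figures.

2970 km²

z = ln(15/8) / ln(1800/145) = 0.6286 / 2.5188 = 0.2496
c = 8 / 145^0.2496 = 8 / 3.463 = 2.31
A = (17/2.31)^(1/0.2496) ⇒ ln A = ln(7.358)/0.2496 = 7.9971
A = e^7.9971 ≈ 2972 km²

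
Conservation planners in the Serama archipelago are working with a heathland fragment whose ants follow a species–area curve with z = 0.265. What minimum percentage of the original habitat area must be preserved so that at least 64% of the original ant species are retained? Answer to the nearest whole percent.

19%

Need (A_new/A_old)^0.265 = 0.64, so A_new/A_old = 0.64^(1/0.265) = 0.64^3.774
ln(A_new/A_old) = ln 0.64 / 0.265 = -0.4463 / 0.265 = -1.6841
A_new/A_old = e^-1.6841 ≈ 0.1856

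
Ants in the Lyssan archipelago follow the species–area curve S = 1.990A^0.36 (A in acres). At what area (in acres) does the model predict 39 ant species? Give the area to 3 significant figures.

3890 acres

39 = 1.99 × A^0.36  ⇒  A^0.36 = 39/1.99 = 19.6
ln A = ln(19.6) / 0.36 = 2.9754 / 0.36 = 8.2651
A = e^8.2651 ≈ 3886 acres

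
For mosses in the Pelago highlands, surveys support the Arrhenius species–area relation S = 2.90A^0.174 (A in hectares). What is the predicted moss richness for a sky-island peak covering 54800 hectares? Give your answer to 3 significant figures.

S = 2.9 × 54800^0.174
ln S = ln 2.9 + 0.174 × ln 54800 = 1.0647 + 0.174 × 10.9114 = 2.9633
S = e^2.9633 ≈ 19.36

19.4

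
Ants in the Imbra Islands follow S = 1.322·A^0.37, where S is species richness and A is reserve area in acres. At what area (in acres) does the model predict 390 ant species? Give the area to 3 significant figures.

4730000 acres

390 = 1.322 × A^0.37  ⇒  A^0.37 = 390/1.322 = 295
ln A = ln(295) / 0.37 = 5.6870 / 0.37 = 15.3703
A = e^15.3703 ≈ 4733962 acres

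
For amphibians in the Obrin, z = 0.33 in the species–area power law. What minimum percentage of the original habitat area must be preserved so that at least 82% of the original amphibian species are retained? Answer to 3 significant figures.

54.8%

Need (A_new/A_old)^0.33 = 0.82, so A_new/A_old = 0.82^(1/0.33) = 0.82^3.03
ln(A_new/A_old) = ln 0.82 / 0.33 = -0.1985 / 0.33 = -0.6014
A_new/A_old = e^-0.6014 ≈ 0.5481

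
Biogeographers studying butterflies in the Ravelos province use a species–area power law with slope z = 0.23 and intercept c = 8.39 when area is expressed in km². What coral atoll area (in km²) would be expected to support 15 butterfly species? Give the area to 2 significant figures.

13 km²

15 = 8.39 × A^0.23  ⇒  A^0.23 = 15/8.39 = 1.788
ln A = ln(1.788) / 0.23 = 0.5810 / 0.23 = 2.5261
A = e^2.5261 ≈ 12.51 km²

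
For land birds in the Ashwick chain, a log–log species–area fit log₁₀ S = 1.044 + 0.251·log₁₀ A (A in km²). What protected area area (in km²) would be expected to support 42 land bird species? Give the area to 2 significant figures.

200 km²

42 = 11.07 × A^0.251  ⇒  A^0.251 = 42/11.07 = 3.795
ln A = ln(3.795) / 0.251 = 1.3338 / 0.251 = 5.3138
A = e^5.3138 ≈ 203.1 km²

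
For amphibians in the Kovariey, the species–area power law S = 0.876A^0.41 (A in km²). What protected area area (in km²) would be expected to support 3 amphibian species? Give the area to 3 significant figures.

3 = 0.876 × A^0.41  ⇒  A^0.41 = 3/0.876 = 3.425
ln A = ln(3.425) / 0.41 = 1.2310 / 0.41 = 3.0024
A = e^3.0024 ≈ 20.13 km²

20.1 km²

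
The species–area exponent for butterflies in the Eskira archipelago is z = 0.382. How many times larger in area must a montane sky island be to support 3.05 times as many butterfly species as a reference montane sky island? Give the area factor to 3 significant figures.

(A₂/A₁)^0.382 = 3.05, so A₂/A₁ = 3.05^(1/0.382) = 3.05^2.618
ln(A₂/A₁) = ln 3.05 / 0.382 = 1.1151 / 0.382 = 2.9192
A₂/A₁ = e^2.9192 ≈ 18.53

18.5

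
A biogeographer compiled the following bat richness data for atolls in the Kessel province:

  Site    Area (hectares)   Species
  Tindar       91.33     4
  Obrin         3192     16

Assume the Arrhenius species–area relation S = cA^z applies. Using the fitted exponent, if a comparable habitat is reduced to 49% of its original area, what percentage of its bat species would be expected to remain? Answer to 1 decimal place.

75.7%

z = ln(16/4) / ln(3192/91.33) = 1.3863 / 3.5539 = 0.3901
S_new/S_old = (A_new/A_old)^z = 0.49^0.3901 = exp(0.3901 × -0.7133) = 0.7571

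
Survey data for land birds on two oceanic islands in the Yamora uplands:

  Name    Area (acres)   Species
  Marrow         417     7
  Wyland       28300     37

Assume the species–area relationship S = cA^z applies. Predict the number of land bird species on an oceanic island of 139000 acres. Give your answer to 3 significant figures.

z = ln(37/7) / ln(28300/417) = 1.6650 / 4.2175 = 0.3948
c = 7 / 417^0.3948 = 7 / 10.82 = 0.6467
S₃ = 0.6467 × 139000^0.3948 = 0.6467 × 107.2 ≈ 69.36

69.4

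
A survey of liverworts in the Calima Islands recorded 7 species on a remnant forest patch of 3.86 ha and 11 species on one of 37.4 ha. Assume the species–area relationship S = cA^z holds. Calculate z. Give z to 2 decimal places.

0.20

Taking logs: ln S = ln c + z ln A, so z = (ln S₂ − ln S₁)/(ln A₂ − ln A₁).
z = ln(11/7) / ln(37.4/3.86) = ln(1.571) / ln(9.689) = 0.4520 / 2.2710 = 0.1990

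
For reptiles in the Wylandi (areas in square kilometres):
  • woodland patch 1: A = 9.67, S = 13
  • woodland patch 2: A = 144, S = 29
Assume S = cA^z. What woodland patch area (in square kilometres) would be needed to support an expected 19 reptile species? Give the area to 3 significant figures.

34.7 square kilometres

z = ln(29/13) / ln(144/9.67) = 0.8023 / 2.7008 = 0.2971
c = 13 / 9.67^0.2971 = 13 / 1.962 = 6.625
A = (19/6.625)^(1/0.2971) ⇒ ln A = ln(2.868)/0.2971 = 3.5464
A = e^3.5464 ≈ 34.69 square kilometres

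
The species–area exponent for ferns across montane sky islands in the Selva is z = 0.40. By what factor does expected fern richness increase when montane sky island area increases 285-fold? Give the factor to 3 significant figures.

S₂/S₁ = (A₂/A₁)^z = 285^0.4
ln(S₂/S₁) = 0.4 × ln 285 = 0.4 × 5.6525 = 2.2610
S₂/S₁ = e^2.2610 ≈ 9.593

9.59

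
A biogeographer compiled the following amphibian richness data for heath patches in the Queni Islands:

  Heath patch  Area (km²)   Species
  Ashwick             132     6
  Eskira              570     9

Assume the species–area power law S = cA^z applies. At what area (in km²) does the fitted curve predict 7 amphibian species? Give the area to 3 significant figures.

230 km²

z = ln(9/6) / ln(570/132) = 0.4055 / 1.4628 = 0.2772
c = 6 / 132^0.2772 = 6 / 3.871 = 1.55
A = (7/1.55)^(1/0.2772) ⇒ ln A = ln(4.516)/0.2772 = 5.4389
A = e^5.4389 ≈ 230.2 km²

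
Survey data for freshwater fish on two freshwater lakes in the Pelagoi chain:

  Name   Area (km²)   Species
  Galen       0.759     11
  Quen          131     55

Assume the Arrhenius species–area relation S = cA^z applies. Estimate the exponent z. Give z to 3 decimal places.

Taking logs: ln S = ln c + z ln A, so z = (ln S₂ − ln S₁)/(ln A₂ − ln A₁).
z = ln(55/11) / ln(131/0.759) = ln(5) / ln(172.6) = 1.6094 / 5.1510 = 0.3125

0.312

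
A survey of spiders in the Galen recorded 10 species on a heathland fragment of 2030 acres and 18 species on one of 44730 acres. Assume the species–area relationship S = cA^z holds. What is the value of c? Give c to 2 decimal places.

2.35

z = ln(S₂/S₁) / ln(A₂/A₁) = ln(18/10) / ln(44730/2030) = 0.5878 / 3.0926 = 0.1901
c = S₁ / A₁^z = 10 / 2030^0.1901 = 10 / 4.252 = 2.352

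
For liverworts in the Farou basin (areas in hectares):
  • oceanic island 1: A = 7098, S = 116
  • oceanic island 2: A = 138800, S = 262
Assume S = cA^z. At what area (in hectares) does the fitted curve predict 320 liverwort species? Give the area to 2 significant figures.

z = ln(262/116) / ln(138800/7098) = 0.8148 / 2.9732 = 0.2740
c = 116 / 7098^0.2740 = 116 / 11.36 = 10.21
A = (320/10.21)^(1/0.2740) ⇒ ln A = ln(31.33)/0.2740 = 12.5705
A = e^12.5705 ≈ 287952 hectares

290000 hectares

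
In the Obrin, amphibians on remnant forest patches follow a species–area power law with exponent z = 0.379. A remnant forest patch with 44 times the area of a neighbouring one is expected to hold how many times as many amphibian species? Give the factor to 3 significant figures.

4.20

S₂/S₁ = (A₂/A₁)^z = 44^0.379
ln(S₂/S₁) = 0.379 × ln 44 = 0.379 × 3.7842 = 1.4342
S₂/S₁ = e^1.4342 ≈ 4.196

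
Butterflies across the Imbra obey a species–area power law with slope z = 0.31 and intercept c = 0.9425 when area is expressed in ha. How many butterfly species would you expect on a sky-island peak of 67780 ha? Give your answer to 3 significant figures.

29.6

S = 0.9425 × 67780^0.31
ln S = ln 0.9425 + 0.31 × ln 67780 = -0.0592 + 0.31 × 11.1240 = 3.3892
S = e^3.3892 ≈ 29.64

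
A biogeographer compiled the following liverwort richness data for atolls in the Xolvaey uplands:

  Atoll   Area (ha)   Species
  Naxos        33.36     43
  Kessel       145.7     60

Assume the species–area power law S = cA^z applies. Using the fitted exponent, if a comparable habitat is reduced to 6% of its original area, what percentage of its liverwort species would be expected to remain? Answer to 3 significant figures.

53.0%

z = ln(60/43) / ln(145.7/33.36) = 0.3331 / 1.4742 = 0.2260
S_new/S_old = (A_new/A_old)^z = 0.06^0.2260 = exp(0.2260 × -2.8134) = 0.5295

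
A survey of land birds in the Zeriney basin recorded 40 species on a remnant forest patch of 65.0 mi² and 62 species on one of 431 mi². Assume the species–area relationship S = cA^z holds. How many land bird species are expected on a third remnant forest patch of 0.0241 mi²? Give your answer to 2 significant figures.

z = ln(62/40) / ln(431/65) = 0.4383 / 1.8917 = 0.2317
c = 40 / 65^0.2317 = 40 / 2.63 = 15.21
S₃ = 15.21 × 0.0241^0.2317 = 15.21 × 0.4219 ≈ 6.415

6.4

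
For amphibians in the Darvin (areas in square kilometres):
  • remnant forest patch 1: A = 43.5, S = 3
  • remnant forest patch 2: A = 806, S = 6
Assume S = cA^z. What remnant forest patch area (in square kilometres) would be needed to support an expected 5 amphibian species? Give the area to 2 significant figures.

z = ln(6/3) / ln(806/43.5) = 0.6931 / 2.9193 = 0.2374
c = 3 / 43.5^0.2374 = 3 / 2.449 = 1.225
A = (5/1.225)^(1/0.2374) ⇒ ln A = ln(4.082)/0.2374 = 5.9242
A = e^5.9242 ≈ 374 square kilometres

370 square kilometres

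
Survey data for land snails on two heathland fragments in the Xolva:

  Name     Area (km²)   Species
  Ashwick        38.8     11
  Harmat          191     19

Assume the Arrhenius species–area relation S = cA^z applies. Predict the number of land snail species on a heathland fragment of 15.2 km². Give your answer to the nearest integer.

8

z = ln(19/11) / ln(191/38.8) = 0.5465 / 1.5939 = 0.3429
c = 11 / 38.8^0.3429 = 11 / 3.506 = 3.137
S₃ = 3.137 × 15.2^0.3429 = 3.137 × 2.543 ≈ 7.977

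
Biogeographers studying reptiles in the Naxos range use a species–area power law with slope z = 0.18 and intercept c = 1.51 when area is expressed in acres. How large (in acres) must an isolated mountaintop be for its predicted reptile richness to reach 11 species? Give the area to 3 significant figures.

61800 acres

11 = 1.51 × A^0.18  ⇒  A^0.18 = 11/1.51 = 7.285
ln A = ln(7.285) / 0.18 = 1.9858 / 0.18 = 11.0321
A = e^11.0321 ≈ 61830 acres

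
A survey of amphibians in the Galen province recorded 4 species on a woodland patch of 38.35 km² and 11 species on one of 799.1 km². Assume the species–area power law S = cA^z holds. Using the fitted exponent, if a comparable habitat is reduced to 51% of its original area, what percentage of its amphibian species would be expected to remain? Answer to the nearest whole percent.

z = ln(11/4) / ln(799.1/38.35) = 1.0116 / 3.0367 = 0.3331
S_new/S_old = (A_new/A_old)^z = 0.51^0.3331 = exp(0.3331 × -0.6733) = 0.7991

80%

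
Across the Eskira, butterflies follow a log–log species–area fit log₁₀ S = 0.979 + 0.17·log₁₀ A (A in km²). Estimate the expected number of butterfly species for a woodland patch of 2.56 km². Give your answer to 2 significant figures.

S = 9.528 × 2.56^0.17
ln S = ln 9.528 + 0.17 × ln 2.56 = 2.2542 + 0.17 × 0.9400 = 2.4140
S = e^2.4140 ≈ 11.18

11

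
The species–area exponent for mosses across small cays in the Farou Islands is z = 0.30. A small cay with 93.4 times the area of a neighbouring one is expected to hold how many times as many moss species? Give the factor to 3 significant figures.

S₂/S₁ = (A₂/A₁)^z = 93.4^0.3
ln(S₂/S₁) = 0.3 × ln 93.4 = 0.3 × 4.5369 = 1.3611
S₂/S₁ = e^1.3611 ≈ 3.9

3.90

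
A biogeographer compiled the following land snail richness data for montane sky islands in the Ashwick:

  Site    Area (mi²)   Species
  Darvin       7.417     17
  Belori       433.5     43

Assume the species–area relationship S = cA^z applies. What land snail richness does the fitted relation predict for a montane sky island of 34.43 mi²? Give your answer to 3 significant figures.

z = ln(43/17) / ln(433.5/7.417) = 0.9280 / 4.0681 = 0.2281
c = 17 / 7.417^0.2281 = 17 / 1.579 = 10.76
S₃ = 10.76 × 34.43^0.2281 = 10.76 × 2.242 ≈ 24.13

24.1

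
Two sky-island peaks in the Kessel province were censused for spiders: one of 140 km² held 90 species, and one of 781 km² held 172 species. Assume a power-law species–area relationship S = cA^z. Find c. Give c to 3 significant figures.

14.0

z = ln(S₂/S₁) / ln(A₂/A₁) = ln(172/90) / ln(781/140) = 0.6477 / 1.7189 = 0.3768
c = S₁ / A₁^z = 90 / 140^0.3768 = 90 / 6.436 = 13.98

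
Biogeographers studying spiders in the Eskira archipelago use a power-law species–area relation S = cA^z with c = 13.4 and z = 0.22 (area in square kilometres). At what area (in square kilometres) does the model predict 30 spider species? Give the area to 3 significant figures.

30 = 13.4 × A^0.22  ⇒  A^0.22 = 30/13.4 = 2.239
ln A = ln(2.239) / 0.22 = 0.8059 / 0.22 = 3.6634
A = e^3.6634 ≈ 38.99 square kilometres

39.0 square kilometres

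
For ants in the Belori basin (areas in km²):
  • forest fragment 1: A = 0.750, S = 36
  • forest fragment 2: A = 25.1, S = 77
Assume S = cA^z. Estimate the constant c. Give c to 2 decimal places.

z = ln(S₂/S₁) / ln(A₂/A₁) = ln(77/36) / ln(25.1/0.75) = 0.7603 / 3.5105 = 0.2166
c = S₁ / A₁^z = 36 / 0.75^0.2166 = 36 / 0.9396 = 38.31

38.31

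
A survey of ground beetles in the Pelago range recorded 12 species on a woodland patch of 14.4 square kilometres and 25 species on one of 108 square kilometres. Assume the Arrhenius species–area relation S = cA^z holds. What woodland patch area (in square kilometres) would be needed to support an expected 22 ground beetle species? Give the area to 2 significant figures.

z = ln(25/12) / ln(108/14.4) = 0.7340 / 2.0149 = 0.3643
c = 12 / 14.4^0.3643 = 12 / 2.642 = 4.542
A = (22/4.542)^(1/0.3643) ⇒ ln A = ln(4.844)/0.3643 = 4.3312
A = e^4.3312 ≈ 76.04 square kilometres

76 square kilometres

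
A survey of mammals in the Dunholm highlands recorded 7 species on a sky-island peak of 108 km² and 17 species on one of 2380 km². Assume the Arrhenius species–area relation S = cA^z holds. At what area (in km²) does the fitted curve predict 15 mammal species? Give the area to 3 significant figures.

z = ln(17/7) / ln(2380/108) = 0.8873 / 3.0927 = 0.2869
c = 7 / 108^0.2869 = 7 / 3.832 = 1.827
A = (15/1.827)^(1/0.2869) ⇒ ln A = ln(8.211)/0.2869 = 7.3386
A = e^7.3386 ≈ 1539 km²

1540 km²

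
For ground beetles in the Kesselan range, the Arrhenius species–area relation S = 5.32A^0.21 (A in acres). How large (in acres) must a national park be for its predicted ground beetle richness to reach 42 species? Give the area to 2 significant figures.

42 = 5.32 × A^0.21  ⇒  A^0.21 = 42/5.32 = 7.895
ln A = ln(7.895) / 0.21 = 2.0662 / 0.21 = 9.8390
A = e^9.8390 ≈ 18752 acres

19000 acres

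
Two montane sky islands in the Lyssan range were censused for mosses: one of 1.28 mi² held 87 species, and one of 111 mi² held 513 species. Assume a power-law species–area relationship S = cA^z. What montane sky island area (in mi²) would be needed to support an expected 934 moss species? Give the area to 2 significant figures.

500 mi²

z = ln(513/87) / ln(111/1.28) = 1.7744 / 4.4627 = 0.3976
c = 87 / 1.28^0.3976 = 87 / 1.103 = 78.87
A = (934/78.87)^(1/0.3976) ⇒ ln A = ln(11.84)/0.3976 = 6.2166
A = e^6.2166 ≈ 501 mi²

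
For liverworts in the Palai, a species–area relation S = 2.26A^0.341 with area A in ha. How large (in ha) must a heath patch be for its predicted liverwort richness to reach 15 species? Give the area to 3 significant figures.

257 ha

15 = 2.26 × A^0.341  ⇒  A^0.341 = 15/2.26 = 6.637
ln A = ln(6.637) / 0.341 = 1.8927 / 0.341 = 5.5504
A = e^5.5504 ≈ 257.3 ha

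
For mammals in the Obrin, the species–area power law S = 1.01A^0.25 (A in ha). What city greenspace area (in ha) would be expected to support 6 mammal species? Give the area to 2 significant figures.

6 = 1.01 × A^0.25  ⇒  A^0.25 = 6/1.01 = 5.941
ln A = ln(5.941) / 0.25 = 1.7818 / 0.25 = 7.1272
A = e^7.1272 ≈ 1245 ha

1200 ha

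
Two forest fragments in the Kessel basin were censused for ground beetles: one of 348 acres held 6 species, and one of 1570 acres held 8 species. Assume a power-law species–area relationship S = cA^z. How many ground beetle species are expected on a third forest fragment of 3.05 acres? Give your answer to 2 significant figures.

z = ln(8/6) / ln(1570/348) = 0.2877 / 1.5066 = 0.1909
c = 6 / 348^0.1909 = 6 / 3.057 = 1.963
S₃ = 1.963 × 3.05^0.1909 = 1.963 × 1.237 ≈ 2.428

2.4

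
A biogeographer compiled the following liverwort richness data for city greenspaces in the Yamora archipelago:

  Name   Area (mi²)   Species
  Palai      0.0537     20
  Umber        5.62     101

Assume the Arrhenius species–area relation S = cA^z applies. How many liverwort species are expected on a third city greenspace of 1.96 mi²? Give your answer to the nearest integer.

70

z = ln(101/20) / ln(5.62/0.0537) = 1.6194 / 4.6507 = 0.3482
c = 20 / 0.0537^0.3482 = 20 / 0.3612 = 55.37
S₃ = 55.37 × 1.96^0.3482 = 55.37 × 1.264 ≈ 69.99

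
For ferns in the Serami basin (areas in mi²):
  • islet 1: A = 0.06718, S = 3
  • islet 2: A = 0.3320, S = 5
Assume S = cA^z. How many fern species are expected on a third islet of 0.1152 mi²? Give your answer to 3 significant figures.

3.56

z = ln(5/3) / ln(0.332/0.06718) = 0.5108 / 1.5978 = 0.3197
c = 3 / 0.06718^0.3197 = 3 / 0.4217 = 7.113
S₃ = 7.113 × 0.1152^0.3197 = 7.113 × 0.5011 ≈ 3.565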